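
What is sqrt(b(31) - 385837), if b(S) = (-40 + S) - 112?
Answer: I*sqrt(385958) ≈ 621.25*I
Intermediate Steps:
b(S) = -152 + S
sqrt(b(31) - 385837) = sqrt((-152 + 31) - 385837) = sqrt(-121 - 385837) = sqrt(-385958) = I*sqrt(385958)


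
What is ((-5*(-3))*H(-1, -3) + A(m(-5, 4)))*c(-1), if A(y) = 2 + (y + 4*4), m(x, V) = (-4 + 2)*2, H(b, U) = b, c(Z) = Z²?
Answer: -1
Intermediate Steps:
m(x, V) = -4 (m(x, V) = -2*2 = -4)
A(y) = 18 + y (A(y) = 2 + (y + 16) = 2 + (16 + y) = 18 + y)
((-5*(-3))*H(-1, -3) + A(m(-5, 4)))*c(-1) = (-5*(-3)*(-1) + (18 - 4))*(-1)² = (15*(-1) + 14)*1 = (-15 + 14)*1 = -1*1 = -1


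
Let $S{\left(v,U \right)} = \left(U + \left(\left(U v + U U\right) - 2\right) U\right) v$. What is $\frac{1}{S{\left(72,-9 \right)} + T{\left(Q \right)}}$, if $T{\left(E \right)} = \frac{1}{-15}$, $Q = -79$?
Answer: $\frac{15}{5520959} \approx 2.7169 \cdot 10^{-6}$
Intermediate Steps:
$S{\left(v,U \right)} = v \left(U + U \left(-2 + U^{2} + U v\right)\right)$ ($S{\left(v,U \right)} = \left(U + \left(\left(U v + U^{2}\right) - 2\right) U\right) v = \left(U + \left(\left(U^{2} + U v\right) - 2\right) U\right) v = \left(U + \left(-2 + U^{2} + U v\right) U\right) v = \left(U + U \left(-2 + U^{2} + U v\right)\right) v = v \left(U + U \left(-2 + U^{2} + U v\right)\right)$)
$T{\left(E \right)} = - \frac{1}{15}$
$\frac{1}{S{\left(72,-9 \right)} + T{\left(Q \right)}} = \frac{1}{\left(-9\right) 72 \left(-1 + \left(-9\right)^{2} - 648\right) - \frac{1}{15}} = \frac{1}{\left(-9\right) 72 \left(-1 + 81 - 648\right) - \frac{1}{15}} = \frac{1}{\left(-9\right) 72 \left(-568\right) - \frac{1}{15}} = \frac{1}{368064 - \frac{1}{15}} = \frac{1}{\frac{5520959}{15}} = \frac{15}{5520959}$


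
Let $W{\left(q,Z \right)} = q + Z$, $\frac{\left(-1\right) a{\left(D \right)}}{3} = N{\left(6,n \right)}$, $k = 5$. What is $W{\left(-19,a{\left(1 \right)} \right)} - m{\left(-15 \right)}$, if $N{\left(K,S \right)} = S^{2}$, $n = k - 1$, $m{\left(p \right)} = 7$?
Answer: $-74$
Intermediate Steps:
$n = 4$ ($n = 5 - 1 = 4$)
$a{\left(D \right)} = -48$ ($a{\left(D \right)} = - 3 \cdot 4^{2} = \left(-3\right) 16 = -48$)
$W{\left(q,Z \right)} = Z + q$
$W{\left(-19,a{\left(1 \right)} \right)} - m{\left(-15 \right)} = \left(-48 - 19\right) - 7 = -67 - 7 = -74$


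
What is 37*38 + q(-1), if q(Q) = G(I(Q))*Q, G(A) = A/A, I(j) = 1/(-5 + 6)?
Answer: 1405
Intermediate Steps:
I(j) = 1 (I(j) = 1/1 = 1)
G(A) = 1
q(Q) = Q (q(Q) = 1*Q = Q)
37*38 + q(-1) = 37*38 - 1 = 1406 - 1 = 1405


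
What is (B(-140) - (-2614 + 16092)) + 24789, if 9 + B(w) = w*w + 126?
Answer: 31028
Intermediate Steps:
B(w) = 117 + w² (B(w) = -9 + (w*w + 126) = -9 + (w² + 126) = -9 + (126 + w²) = 117 + w²)
(B(-140) - (-2614 + 16092)) + 24789 = ((117 + (-140)²) - (-2614 + 16092)) + 24789 = ((117 + 19600) - 1*13478) + 24789 = (19717 - 13478) + 24789 = 6239 + 24789 = 31028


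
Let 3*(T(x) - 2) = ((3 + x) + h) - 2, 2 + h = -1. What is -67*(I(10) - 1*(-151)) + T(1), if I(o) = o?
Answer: -32356/3 ≈ -10785.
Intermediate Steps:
h = -3 (h = -2 - 1 = -3)
T(x) = 4/3 + x/3 (T(x) = 2 + (((3 + x) - 3) - 2)/3 = 2 + (x - 2)/3 = 2 + (-2 + x)/3 = 2 + (-2/3 + x/3) = 4/3 + x/3)
-67*(I(10) - 1*(-151)) + T(1) = -67*(10 - 1*(-151)) + (4/3 + (1/3)*1) = -67*(10 + 151) + (4/3 + 1/3) = -67*161 + 5/3 = -10787 + 5/3 = -32356/3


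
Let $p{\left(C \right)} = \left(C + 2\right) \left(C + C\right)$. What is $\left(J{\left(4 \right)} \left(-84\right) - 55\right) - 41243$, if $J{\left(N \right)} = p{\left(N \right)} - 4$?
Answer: $-44994$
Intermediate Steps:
$p{\left(C \right)} = 2 C \left(2 + C\right)$ ($p{\left(C \right)} = \left(2 + C\right) 2 C = 2 C \left(2 + C\right)$)
$J{\left(N \right)} = -4 + 2 N \left(2 + N\right)$ ($J{\left(N \right)} = 2 N \left(2 + N\right) - 4 = -4 + 2 N \left(2 + N\right)$)
$\left(J{\left(4 \right)} \left(-84\right) - 55\right) - 41243 = \left(\left(-4 + 2 \cdot 4 \left(2 + 4\right)\right) \left(-84\right) - 55\right) - 41243 = \left(\left(-4 + 2 \cdot 4 \cdot 6\right) \left(-84\right) - 55\right) - 41243 = \left(\left(-4 + 48\right) \left(-84\right) - 55\right) - 41243 = \left(44 \left(-84\right) - 55\right) - 41243 = \left(-3696 - 55\right) - 41243 = -3751 - 41243 = -44994$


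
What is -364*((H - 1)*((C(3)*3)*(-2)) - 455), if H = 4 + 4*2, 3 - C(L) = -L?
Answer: 309764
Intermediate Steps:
C(L) = 3 + L (C(L) = 3 - (-1)*L = 3 + L)
H = 12 (H = 4 + 8 = 12)
-364*((H - 1)*((C(3)*3)*(-2)) - 455) = -364*((12 - 1)*(((3 + 3)*3)*(-2)) - 455) = -364*(11*((6*3)*(-2)) - 455) = -364*(11*(18*(-2)) - 455) = -364*(11*(-36) - 455) = -364*(-396 - 455) = -364*(-851) = 309764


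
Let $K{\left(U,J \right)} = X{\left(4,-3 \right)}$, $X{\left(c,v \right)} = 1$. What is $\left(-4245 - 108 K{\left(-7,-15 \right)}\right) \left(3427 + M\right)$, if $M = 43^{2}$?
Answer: $-22966428$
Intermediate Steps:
$K{\left(U,J \right)} = 1$
$M = 1849$
$\left(-4245 - 108 K{\left(-7,-15 \right)}\right) \left(3427 + M\right) = \left(-4245 - 108\right) \left(3427 + 1849\right) = \left(-4245 - 108\right) 5276 = \left(-4353\right) 5276 = -22966428$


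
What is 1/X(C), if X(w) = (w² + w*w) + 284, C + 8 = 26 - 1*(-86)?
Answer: 1/21916 ≈ 4.5629e-5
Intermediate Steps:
C = 104 (C = -8 + (26 - 1*(-86)) = -8 + (26 + 86) = -8 + 112 = 104)
X(w) = 284 + 2*w² (X(w) = (w² + w²) + 284 = 2*w² + 284 = 284 + 2*w²)
1/X(C) = 1/(284 + 2*104²) = 1/(284 + 2*10816) = 1/(284 + 21632) = 1/21916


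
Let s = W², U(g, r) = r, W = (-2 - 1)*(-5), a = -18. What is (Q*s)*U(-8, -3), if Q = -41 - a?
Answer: 15525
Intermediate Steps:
W = 15 (W = -3*(-5) = 15)
s = 225 (s = 15² = 225)
Q = -23 (Q = -41 - 1*(-18) = -41 + 18 = -23)
(Q*s)*U(-8, -3) = -23*225*(-3) = -5175*(-3) = 15525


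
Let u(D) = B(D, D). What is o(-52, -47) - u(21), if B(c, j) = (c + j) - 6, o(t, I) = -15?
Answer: -51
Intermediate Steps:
B(c, j) = -6 + c + j
u(D) = -6 + 2*D (u(D) = -6 + D + D = -6 + 2*D)
o(-52, -47) - u(21) = -15 - (-6 + 2*21) = -15 - (-6 + 42) = -15 - 1*36 = -15 - 36 = -51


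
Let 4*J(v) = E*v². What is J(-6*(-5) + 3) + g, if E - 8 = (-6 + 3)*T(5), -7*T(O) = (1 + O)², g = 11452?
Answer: 124813/7 ≈ 17830.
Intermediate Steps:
T(O) = -(1 + O)²/7
E = 164/7 (E = 8 + (-6 + 3)*(-(1 + 5)²/7) = 8 - (-3)*6²/7 = 8 - (-3)*36/7 = 8 - 3*(-36/7) = 8 + 108/7 = 164/7 ≈ 23.429)
J(v) = 41*v²/7 (J(v) = (164*v²/7)/4 = 41*v²/7)
J(-6*(-5) + 3) + g = 41*(-6*(-5) + 3)²/7 + 11452 = 41*(30 + 3)²/7 + 11452 = (41/7)*33² + 11452 = (41/7)*1089 + 11452 = 44649/7 + 11452 = 124813/7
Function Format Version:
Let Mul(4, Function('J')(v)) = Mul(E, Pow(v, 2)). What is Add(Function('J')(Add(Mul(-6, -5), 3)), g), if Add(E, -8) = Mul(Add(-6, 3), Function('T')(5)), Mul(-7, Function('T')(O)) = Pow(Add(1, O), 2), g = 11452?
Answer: Rational(124813, 7) ≈ 17830.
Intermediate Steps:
Function('T')(O) = Mul(Rational(-1, 7), Pow(Add(1, O), 2))
E = Rational(164, 7) (E = Add(8, Mul(Add(-6, 3), Mul(Rational(-1, 7), Pow(Add(1, 5), 2)))) = Add(8, Mul(-3, Mul(Rational(-1, 7), Pow(6, 2)))) = Add(8, Mul(-3, Mul(Rational(-1, 7), 36))) = Add(8, Mul(-3, Rational(-36, 7))) = Add(8, Rational(108, 7)) = Rational(164, 7) ≈ 23.429)
Function('J')(v) = Mul(Rational(41, 7), Pow(v, 2)) (Function('J')(v) = Mul(Rational(1, 4), Mul(Rational(164, 7), Pow(v, 2))) = Mul(Rational(41, 7), Pow(v, 2)))
Add(Function('J')(Add(Mul(-6, -5), 3)), g) = Add(Mul(Rational(41, 7), Pow(Add(Mul(-6, -5), 3), 2)), 11452) = Add(Mul(Rational(41, 7), Pow(Add(30, 3), 2)), 11452) = Add(Mul(Rational(41, 7), Pow(33, 2)), 11452) = Add(Mul(Rational(41, 7), 1089), 11452) = Add(Rational(44649, 7), 11452) = Rational(124813, 7)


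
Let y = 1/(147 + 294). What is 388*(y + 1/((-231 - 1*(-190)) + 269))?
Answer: 21631/8379 ≈ 2.5816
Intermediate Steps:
y = 1/441 ≈ 0.0022676
388*(y + 1/((-231 - 1*(-190)) + 269)) = 388*(1/441 + 1/((-231 - 1*(-190)) + 269)) = 388*(1/441 + 1/((-231 + 190) + 269)) = 388*(1/441 + 1/(-41 + 269)) = 388*(1/441 + 1/228) = 388*(223/33516) = 21631/8379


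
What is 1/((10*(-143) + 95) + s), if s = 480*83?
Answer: 1/38505 ≈ 2.5971e-5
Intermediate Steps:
s = 39840
1/((10*(-143) + 95) + s) = 1/((10*(-143) + 95) + 39840) = 1/((-1430 + 95) + 39840) = 1/(-1335 + 39840) = 1/38505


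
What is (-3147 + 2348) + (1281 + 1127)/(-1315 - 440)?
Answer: -1404653/1755 ≈ -800.37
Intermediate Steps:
(-3147 + 2348) + (1281 + 1127)/(-1315 - 440) = -799 + 2408/(-1755) = -799 + 2408*(-1/1755) = -799 - 2408/1755 = -1404653/1755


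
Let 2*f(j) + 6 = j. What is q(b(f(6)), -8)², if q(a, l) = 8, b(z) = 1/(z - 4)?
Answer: 64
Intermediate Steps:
f(j) = -3 + j/2
b(z) = 1/(-4 + z)
q(b(f(6)), -8)² = 8² = 64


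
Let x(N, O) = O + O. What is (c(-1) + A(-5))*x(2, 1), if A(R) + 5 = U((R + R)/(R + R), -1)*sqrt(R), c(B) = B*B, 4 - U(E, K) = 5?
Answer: -8 - 2*I*sqrt(5) ≈ -8.0 - 4.4721*I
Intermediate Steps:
x(N, O) = 2*O
U(E, K) = -1 (U(E, K) = 4 - 1*5 = 4 - 5 = -1)
c(B) = B**2
A(R) = -5 - sqrt(R)
(c(-1) + A(-5))*x(2, 1) = ((-1)**2 + (-5 - sqrt(-5)))*(2*1) = (1 + (-5 - I*sqrt(5)))*2 = (-4 - I*sqrt(5))*2 = -8 - 2*I*sqrt(5)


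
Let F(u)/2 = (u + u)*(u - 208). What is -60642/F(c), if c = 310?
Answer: -10107/21080 ≈ -0.47946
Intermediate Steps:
F(u) = 4*u*(-208 + u) (F(u) = 2*((u + u)*(u - 208)) = 2*((2*u)*(-208 + u)) = 2*(2*u*(-208 + u)) = 4*u*(-208 + u))
-60642/F(c) = -60642*1/(1240*(-208 + 310)) = -60642/(4*310*102) = -60642/126480 = -60642*1/126480 = -10107/21080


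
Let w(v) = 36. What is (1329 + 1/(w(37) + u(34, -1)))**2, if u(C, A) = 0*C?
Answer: 2289144025/1296 ≈ 1.7663e+6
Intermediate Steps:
u(C, A) = 0
(1329 + 1/(w(37) + u(34, -1)))**2 = (1329 + 1/(36 + 0))**2 = (1329 + 1/36)**2 = (47845/36)**2 = 2289144025/1296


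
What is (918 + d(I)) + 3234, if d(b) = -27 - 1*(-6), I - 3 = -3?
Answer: 4131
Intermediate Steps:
I = 0 (I = 3 - 3 = 0)
d(b) = -21 (d(b) = -27 + 6 = -21)
(918 + d(I)) + 3234 = (918 - 21) + 3234 = 897 + 3234 = 4131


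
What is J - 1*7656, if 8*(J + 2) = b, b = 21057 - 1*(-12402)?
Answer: -27805/8 ≈ -3475.6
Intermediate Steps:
b = 33459 (b = 21057 + 12402 = 33459)
J = 33443/8 (J = -2 + (1/8)*33459 = -2 + 33459/8 = 33443/8 ≈ 4180.4)
J - 1*7656 = 33443/8 - 1*7656 = 33443/8 - 7656 = -27805/8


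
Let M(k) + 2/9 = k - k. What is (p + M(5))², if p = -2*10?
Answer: 33124/81 ≈ 408.94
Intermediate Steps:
M(k) = -2/9 (M(k) = -2/9 + (k - k) = -2/9 + 0 = -2/9)
p = -20
(p + M(5))² = (-20 - 2/9)² = (-182/9)² = 33124/81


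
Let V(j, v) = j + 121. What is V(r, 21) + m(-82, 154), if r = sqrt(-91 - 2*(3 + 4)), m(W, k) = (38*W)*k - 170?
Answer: -479913 + I*sqrt(105) ≈ -4.7991e+5 + 10.247*I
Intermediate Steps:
m(W, k) = -170 + 38*W*k (m(W, k) = 38*W*k - 170 = -170 + 38*W*k)
r = I*sqrt(105) (r = sqrt(-91 - 2*7) = sqrt(-91 - 14) = sqrt(-105) = I*sqrt(105) ≈ 10.247*I)
V(j, v) = 121 + j
V(r, 21) + m(-82, 154) = (121 + I*sqrt(105)) + (-170 + 38*(-82)*154) = (121 + I*sqrt(105)) + (-170 - 479864) = (121 + I*sqrt(105)) - 480034 = -479913 + I*sqrt(105)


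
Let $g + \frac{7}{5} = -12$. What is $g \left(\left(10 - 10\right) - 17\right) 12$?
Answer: $\frac{13668}{5} \approx 2733.6$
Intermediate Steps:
$g = - \frac{67}{5}$ ($g = - \frac{7}{5} - 12 = - \frac{67}{5} \approx -13.4$)
$g \left(\left(10 - 10\right) - 17\right) 12 = - \frac{67 \left(\left(10 - 10\right) - 17\right)}{5} \cdot 12 = - \frac{67 \left(0 - 17\right)}{5} \cdot 12 = \left(- \frac{67}{5}\right) \left(-17\right) 12 = \frac{1139}{5} \cdot 12 = \frac{13668}{5}$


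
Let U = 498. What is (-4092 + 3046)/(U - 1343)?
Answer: 1046/845 ≈ 1.2379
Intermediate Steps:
(-4092 + 3046)/(U - 1343) = (-4092 + 3046)/(498 - 1343) = -1046/(-845) = -1046*(-1/845) = 1046/845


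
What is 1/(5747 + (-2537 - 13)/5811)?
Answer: 1937/11131089 ≈ 0.00017402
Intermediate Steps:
1/(5747 + (-2537 - 13)/5811) = 1/(5747 - 2550*1/5811) = 1/(5747 - 850/1937) = 1/(11131089/1937) = 1937/11131089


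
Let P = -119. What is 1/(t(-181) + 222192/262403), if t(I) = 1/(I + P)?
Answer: 78720900/66395197 ≈ 1.1856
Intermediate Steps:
t(I) = 1/(-119 + I) (t(I) = 1/(I - 119) = 1/(-119 + I))
1/(t(-181) + 222192/262403) = 1/(1/(-119 - 181) + 222192/262403) = 1/(1/(-300) + 222192*(1/262403)) = 1/(-1/300 + 222192/262403) = 1/(66395197/78720900) = 78720900/66395197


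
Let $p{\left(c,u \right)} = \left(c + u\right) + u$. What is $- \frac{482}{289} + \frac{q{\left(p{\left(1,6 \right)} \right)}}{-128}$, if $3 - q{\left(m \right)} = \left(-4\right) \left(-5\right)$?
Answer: $- \frac{56783}{36992} \approx -1.535$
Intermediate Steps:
$p{\left(c,u \right)} = c + 2 u$
$q{\left(m \right)} = -17$ ($q{\left(m \right)} = 3 - \left(-4\right) \left(-5\right) = 3 - 20 = -17$)
$- \frac{482}{289} + \frac{q{\left(p{\left(1,6 \right)} \right)}}{-128} = - \frac{482}{289} - \frac{17}{-128} = \left(-482\right) \frac{1}{289} - - \frac{17}{128} = - \frac{482}{289} + \frac{17}{128} = - \frac{56783}{36992}$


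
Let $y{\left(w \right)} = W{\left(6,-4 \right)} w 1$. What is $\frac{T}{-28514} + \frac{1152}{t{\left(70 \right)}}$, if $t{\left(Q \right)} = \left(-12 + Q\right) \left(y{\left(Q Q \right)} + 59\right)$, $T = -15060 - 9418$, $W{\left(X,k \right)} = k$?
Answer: $\frac{6927494639}{8079285073} \approx 0.85744$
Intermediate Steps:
$T = -24478$
$y{\left(w \right)} = - 4 w$ ($y{\left(w \right)} = - 4 w 1 = - 4 w$)
$t{\left(Q \right)} = \left(-12 + Q\right) \left(59 - 4 Q^{2}\right)$ ($t{\left(Q \right)} = \left(-12 + Q\right) \left(- 4 Q Q + 59\right) = \left(-12 + Q\right) \left(- 4 Q^{2} + 59\right) = \left(-12 + Q\right) \left(59 - 4 Q^{2}\right)$)
$\frac{T}{-28514} + \frac{1152}{t{\left(70 \right)}} = - \frac{24478}{-28514} + \frac{1152}{-708 - 4 \cdot 70^{3} + 48 \cdot 70^{2} + 59 \cdot 70} = \left(-24478\right) \left(- \frac{1}{28514}\right) + \frac{1152}{-708 - 1372000 + 48 \cdot 4900 + 4130} = \frac{12239}{14257} + \frac{1152}{-708 - 1372000 + 235200 + 4130} = \frac{12239}{14257} + \frac{1152}{-1133378} = \frac{12239}{14257} + 1152 \left(- \frac{1}{1133378}\right) = \frac{12239}{14257} - \frac{576}{566689} = \frac{6927494639}{8079285073}$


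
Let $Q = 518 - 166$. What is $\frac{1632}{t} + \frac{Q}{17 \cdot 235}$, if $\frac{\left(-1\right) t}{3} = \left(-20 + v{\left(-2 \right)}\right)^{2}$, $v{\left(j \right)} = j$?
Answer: $- \frac{500728}{483395} \approx -1.0359$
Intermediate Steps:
$Q = 352$ ($Q = 518 - 166 = 352$)
$t = -1452$ ($t = - 3 \left(-20 - 2\right)^{2} = - 3 \left(-22\right)^{2} = \left(-3\right) 484 = -1452$)
$\frac{1632}{t} + \frac{Q}{17 \cdot 235} = \frac{1632}{-1452} + \frac{352}{17 \cdot 235} = 1632 \left(- \frac{1}{1452}\right) + \frac{352}{3995} = - \frac{136}{121} + 352 \cdot \frac{1}{3995} = - \frac{136}{121} + \frac{352}{3995} = - \frac{500728}{483395}$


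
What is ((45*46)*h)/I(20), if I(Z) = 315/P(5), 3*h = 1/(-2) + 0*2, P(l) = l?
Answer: -115/21 ≈ -5.4762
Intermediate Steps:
h = -1/6 (h = (1/(-2) + 0*2)/3 = (1*(-1/2) + 0)/3 = (-1/2 + 0)/3 = (1/3)*(-1/2) = -1/6 ≈ -0.16667)
I(Z) = 63 (I(Z) = 315/5 = 315*(1/5) = 63)
((45*46)*h)/I(20) = ((45*46)*(-1/6))/63 = (2070*(-1/6))*(1/63) = -345*1/63 = -115/21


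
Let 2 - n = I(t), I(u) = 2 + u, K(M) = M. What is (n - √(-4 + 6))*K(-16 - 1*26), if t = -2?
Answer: -84 + 42*√2 ≈ -24.603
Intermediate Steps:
n = 2 (n = 2 - (2 - 2) = 2 - 1*0 = 2 + 0 = 2)
(n - √(-4 + 6))*K(-16 - 1*26) = (2 - √(-4 + 6))*(-16 - 1*26) = (2 - √2)*(-16 - 26) = (2 - √2)*(-42) = -84 + 42*√2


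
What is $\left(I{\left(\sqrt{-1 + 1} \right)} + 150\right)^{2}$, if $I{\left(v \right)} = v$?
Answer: $22500$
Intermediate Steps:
$\left(I{\left(\sqrt{-1 + 1} \right)} + 150\right)^{2} = \left(\sqrt{-1 + 1} + 150\right)^{2} = \left(\sqrt{0} + 150\right)^{2} = \left(0 + 150\right)^{2} = 150^{2} = 22500$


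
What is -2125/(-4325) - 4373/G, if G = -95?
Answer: 764604/16435 ≈ 46.523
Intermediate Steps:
-2125/(-4325) - 4373/G = -2125/(-4325) - 4373/(-95) = -2125*(-1/4325) - 4373*(-1/95) = 85/173 + 4373/95 = 764604/16435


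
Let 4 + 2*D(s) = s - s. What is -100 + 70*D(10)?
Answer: -240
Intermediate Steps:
D(s) = -2 (D(s) = -2 + (s - s)/2 = -2 + (½)*0 = -2 + 0 = -2)
-100 + 70*D(10) = -100 + 70*(-2) = -100 - 140 = -240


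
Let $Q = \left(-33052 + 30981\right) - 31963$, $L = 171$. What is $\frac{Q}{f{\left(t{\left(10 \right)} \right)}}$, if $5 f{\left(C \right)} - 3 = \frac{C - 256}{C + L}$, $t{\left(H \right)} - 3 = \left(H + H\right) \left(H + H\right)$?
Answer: $- \frac{13953940}{267} \approx -52262.0$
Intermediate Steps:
$Q = -34034$ ($Q = -2071 - 31963 = -34034$)
$t{\left(H \right)} = 3 + 4 H^{2}$ ($t{\left(H \right)} = 3 + \left(H + H\right) \left(H + H\right) = 3 + 2 H 2 H = 3 + 4 H^{2}$)
$f{\left(C \right)} = \frac{3}{5} + \frac{-256 + C}{5 \left(171 + C\right)}$ ($f{\left(C \right)} = \frac{3}{5} + \frac{\left(C - 256\right) \frac{1}{C + 171}}{5} = \frac{3}{5} + \frac{\left(-256 + C\right) \frac{1}{171 + C}}{5} = \frac{3}{5} + \frac{\frac{1}{171 + C} \left(-256 + C\right)}{5} = \frac{3}{5} + \frac{-256 + C}{5 \left(171 + C\right)}$)
$\frac{Q}{f{\left(t{\left(10 \right)} \right)}} = - \frac{34034}{\frac{1}{5} \frac{1}{171 + \left(3 + 4 \cdot 10^{2}\right)} \left(257 + 4 \left(3 + 4 \cdot 10^{2}\right)\right)} = - \frac{34034}{\frac{1}{5} \frac{1}{171 + \left(3 + 4 \cdot 100\right)} \left(257 + 4 \left(3 + 4 \cdot 100\right)\right)} = - \frac{34034}{\frac{1}{5} \frac{1}{171 + \left(3 + 400\right)} \left(257 + 4 \left(3 + 400\right)\right)} = - \frac{34034}{\frac{1}{5} \frac{1}{171 + 403} \left(257 + 4 \cdot 403\right)} = - \frac{34034}{\frac{1}{5} \cdot \frac{1}{574} \left(257 + 1612\right)} = - \frac{34034}{\frac{1}{5} \cdot \frac{1}{574} \cdot 1869} = - \frac{34034}{\frac{267}{410}} = \left(-34034\right) \frac{410}{267} = - \frac{13953940}{267}$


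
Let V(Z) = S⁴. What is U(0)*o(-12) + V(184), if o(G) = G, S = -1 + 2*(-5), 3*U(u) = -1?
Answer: 14645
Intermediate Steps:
U(u) = -⅓ (U(u) = (⅓)*(-1) = -⅓)
S = -11 (S = -1 - 10 = -11)
V(Z) = 14641 (V(Z) = (-11)⁴ = 14641)
U(0)*o(-12) + V(184) = -⅓*(-12) + 14641 = 4 + 14641 = 14645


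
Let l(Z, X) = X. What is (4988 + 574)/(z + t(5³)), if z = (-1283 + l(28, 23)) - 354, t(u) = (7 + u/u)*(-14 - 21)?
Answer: -2781/947 ≈ -2.9366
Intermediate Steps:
t(u) = -280 (t(u) = (7 + 1)*(-35) = 8*(-35) = -280)
z = -1614 (z = (-1283 + 23) - 354 = -1260 - 354 = -1614)
(4988 + 574)/(z + t(5³)) = (4988 + 574)/(-1614 - 280) = 5562/(-1894) = 5562*(-1/1894) = -2781/947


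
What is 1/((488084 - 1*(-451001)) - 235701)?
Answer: 1/703384 ≈ 1.4217e-6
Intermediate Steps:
1/((488084 - 1*(-451001)) - 235701) = 1/((488084 + 451001) - 235701) = 1/(939085 - 235701) = 1/703384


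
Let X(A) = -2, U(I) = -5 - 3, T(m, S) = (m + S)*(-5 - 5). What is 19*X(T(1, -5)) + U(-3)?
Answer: -46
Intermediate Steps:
T(m, S) = -10*S - 10*m (T(m, S) = (S + m)*(-10) = -10*S - 10*m)
U(I) = -8
19*X(T(1, -5)) + U(-3) = 19*(-2) - 8 = -38 - 8 = -46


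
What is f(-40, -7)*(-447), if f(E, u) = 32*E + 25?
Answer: 560985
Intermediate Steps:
f(E, u) = 25 + 32*E
f(-40, -7)*(-447) = (25 + 32*(-40))*(-447) = (25 - 1280)*(-447) = -1255*(-447) = 560985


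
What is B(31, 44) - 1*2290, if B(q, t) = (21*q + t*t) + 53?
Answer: 350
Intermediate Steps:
B(q, t) = 53 + t² + 21*q (B(q, t) = (21*q + t²) + 53 = (t² + 21*q) + 53 = 53 + t² + 21*q)
B(31, 44) - 1*2290 = (53 + 44² + 21*31) - 1*2290 = (53 + 1936 + 651) - 2290 = 2640 - 2290 = 350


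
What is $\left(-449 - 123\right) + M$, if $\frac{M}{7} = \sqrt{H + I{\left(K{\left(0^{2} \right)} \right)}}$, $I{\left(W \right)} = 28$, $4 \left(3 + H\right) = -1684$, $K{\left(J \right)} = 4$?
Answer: $-572 + 42 i \sqrt{11} \approx -572.0 + 139.3 i$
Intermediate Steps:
$H = -424$ ($H = -3 + \frac{1}{4} \left(-1684\right) = -3 - 421 = -424$)
$M = 42 i \sqrt{11}$ ($M = 7 \sqrt{-424 + 28} = 7 \sqrt{-396} = 7 \cdot 6 i \sqrt{11} = 42 i \sqrt{11} \approx 139.3 i$)
$\left(-449 - 123\right) + M = \left(-449 - 123\right) + 42 i \sqrt{11} = -572 + 42 i \sqrt{11}$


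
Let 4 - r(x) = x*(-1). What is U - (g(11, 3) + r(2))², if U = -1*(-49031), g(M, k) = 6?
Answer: 48887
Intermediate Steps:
r(x) = 4 + x (r(x) = 4 - x*(-1) = 4 - (-1)*x = 4 + x)
U = 49031
U - (g(11, 3) + r(2))² = 49031 - (6 + (4 + 2))² = 49031 - (6 + 6)² = 49031 - 1*12² = 49031 - 1*144 = 49031 - 144 = 48887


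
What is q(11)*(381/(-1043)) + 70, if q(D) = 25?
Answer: 63485/1043 ≈ 60.868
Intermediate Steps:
q(11)*(381/(-1043)) + 70 = 25*(381/(-1043)) + 70 = 25*(381*(-1/1043)) + 70 = 25*(-381/1043) + 70 = -9525/1043 + 70 = 63485/1043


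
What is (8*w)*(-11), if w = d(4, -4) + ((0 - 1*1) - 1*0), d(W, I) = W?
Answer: -264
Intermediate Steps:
w = 3 (w = 4 + ((0 - 1*1) - 1*0) = 4 + ((0 - 1) + 0) = 4 + (-1 + 0) = 4 - 1 = 3)
(8*w)*(-11) = (8*3)*(-11) = 24*(-11) = -264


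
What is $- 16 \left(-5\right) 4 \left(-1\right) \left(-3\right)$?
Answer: $960$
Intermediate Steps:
$- 16 \left(-5\right) 4 \left(-1\right) \left(-3\right) = - 16 \left(\left(-20\right) \left(-1\right)\right) \left(-3\right) = \left(-16\right) 20 \left(-3\right) = \left(-320\right) \left(-3\right) = 960$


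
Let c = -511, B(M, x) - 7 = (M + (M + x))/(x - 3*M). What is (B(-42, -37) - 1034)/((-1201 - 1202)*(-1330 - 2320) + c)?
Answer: -91524/780569071 ≈ -0.00011725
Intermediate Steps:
B(M, x) = 7 + (x + 2*M)/(x - 3*M) (B(M, x) = 7 + (M + (M + x))/(x - 3*M) = 7 + (x + 2*M)/(x - 3*M))
(B(-42, -37) - 1034)/((-1201 - 1202)*(-1330 - 2320) + c) = ((-8*(-37) + 19*(-42))/(-1*(-37) + 3*(-42)) - 1034)/((-1201 - 1202)*(-1330 - 2320) - 511) = ((296 - 798)/(37 - 126) - 1034)/(-2403*(-3650) - 511) = (-502/(-89) - 1034)/(8770950 - 511) = (-1/89*(-502) - 1034)/8770439 = (502/89 - 1034)*(1/8770439) = -91524/89*1/8770439 = -91524/780569071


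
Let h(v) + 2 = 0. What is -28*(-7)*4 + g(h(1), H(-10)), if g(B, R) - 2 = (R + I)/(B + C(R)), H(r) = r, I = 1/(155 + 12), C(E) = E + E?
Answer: 2889433/3674 ≈ 786.45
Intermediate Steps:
C(E) = 2*E
I = 1/167 ≈ 0.0059880
h(v) = -2 (h(v) = -2 + 0 = -2)
g(B, R) = 2 + (1/167 + R)/(B + 2*R) (g(B, R) = 2 + (R + 1/167)/(B + 2*R) = 2 + (1/167 + R)/(B + 2*R))
-28*(-7)*4 + g(h(1), H(-10)) = -28*(-7)*4 + (1 + 334*(-2) + 835*(-10))/(167*(-2 + 2*(-10))) = 196*4 + (1 - 668 - 8350)/(167*(-2 - 20)) = 784 + (1/167)*(-9017)/(-22) = 784 + (1/167)*(-1/22)*(-9017) = 784 + 9017/3674 = 2889433/3674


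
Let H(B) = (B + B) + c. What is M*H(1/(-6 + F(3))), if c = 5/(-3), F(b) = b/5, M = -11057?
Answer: 608135/27 ≈ 22524.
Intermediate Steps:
F(b) = b/5 (F(b) = b*(1/5) = b/5)
c = -5/3 (c = 5*(-1/3) = -5/3 ≈ -1.6667)
H(B) = -5/3 + 2*B (H(B) = (B + B) - 5/3 = 2*B - 5/3 = -5/3 + 2*B)
M*H(1/(-6 + F(3))) = -11057*(-5/3 + 2/(-6 + (1/5)*3)) = -11057*(-5/3 + 2/(-6 + 3/5)) = -11057*(-5/3 + 2/(-27/5)) = -11057*(-5/3 + 2*(-5/27)) = -11057*(-5/3 - 10/27) = -11057*(-55/27) = 608135/27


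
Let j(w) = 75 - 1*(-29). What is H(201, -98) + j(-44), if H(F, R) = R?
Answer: 6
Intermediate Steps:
j(w) = 104 (j(w) = 75 + 29 = 104)
H(201, -98) + j(-44) = -98 + 104 = 6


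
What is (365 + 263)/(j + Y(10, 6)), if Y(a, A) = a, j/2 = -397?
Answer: -157/196 ≈ -0.80102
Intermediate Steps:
j = -794 (j = 2*(-397) = -794)
(365 + 263)/(j + Y(10, 6)) = (365 + 263)/(-794 + 10) = 628/(-784) = 628*(-1/784) = -157/196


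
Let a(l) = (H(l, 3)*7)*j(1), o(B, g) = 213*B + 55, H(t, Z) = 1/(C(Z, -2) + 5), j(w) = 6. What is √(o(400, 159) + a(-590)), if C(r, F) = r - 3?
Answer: √2131585/5 ≈ 292.00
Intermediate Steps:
C(r, F) = -3 + r
H(t, Z) = 1/(2 + Z) (H(t, Z) = 1/((-3 + Z) + 5) = 1/(2 + Z))
o(B, g) = 55 + 213*B
a(l) = 42/5 (a(l) = (7/(2 + 3))*6 = (7/5)*6 = 42/5)
√(o(400, 159) + a(-590)) = √((55 + 213*400) + 42/5) = √((55 + 85200) + 42/5) = √(85255 + 42/5) = √(426317/5) = √2131585/5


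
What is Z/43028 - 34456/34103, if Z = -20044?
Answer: -541533325/366845971 ≈ -1.4762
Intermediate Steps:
Z/43028 - 34456/34103 = -20044/43028 - 34456/34103 = -20044*1/43028 - 34456*1/34103 = -5011/10757 - 34456/34103 = -541533325/366845971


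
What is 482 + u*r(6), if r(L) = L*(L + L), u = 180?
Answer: 13442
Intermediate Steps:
r(L) = 2*L**2 (r(L) = L*(2*L) = 2*L**2)
482 + u*r(6) = 482 + 180*(2*6**2) = 482 + 180*(2*36) = 482 + 180*72 = 482 + 12960 = 13442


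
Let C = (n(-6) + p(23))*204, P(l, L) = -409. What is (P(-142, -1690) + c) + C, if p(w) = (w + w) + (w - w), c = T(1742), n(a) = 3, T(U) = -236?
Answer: 9351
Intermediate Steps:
c = -236
p(w) = 2*w (p(w) = 2*w + 0 = 2*w)
C = 9996 (C = (3 + 2*23)*204 = (3 + 46)*204 = 49*204 = 9996)
(P(-142, -1690) + c) + C = (-409 - 236) + 9996 = -645 + 9996 = 9351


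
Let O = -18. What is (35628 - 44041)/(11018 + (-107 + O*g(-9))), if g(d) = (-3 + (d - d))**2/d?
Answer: -8413/10929 ≈ -0.76979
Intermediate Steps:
g(d) = 9/d (g(d) = (-3 + 0)**2/d = (-3)**2/d = 9/d)
(35628 - 44041)/(11018 + (-107 + O*g(-9))) = (35628 - 44041)/(11018 + (-107 - 162/(-9))) = -8413/(11018 + (-107 - 162*(-1)/9)) = -8413/(11018 + (-107 - 18*(-1))) = -8413/(11018 + (-107 + 18)) = -8413/(11018 - 89) = -8413/10929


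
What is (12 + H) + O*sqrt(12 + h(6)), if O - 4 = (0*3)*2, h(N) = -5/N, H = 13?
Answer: 25 + 2*sqrt(402)/3 ≈ 38.367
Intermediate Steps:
O = 4 (O = 4 + (0*3)*2 = 4 + 0*2 = 4 + 0 = 4)
(12 + H) + O*sqrt(12 + h(6)) = (12 + 13) + 4*sqrt(12 - 5/6) = 25 + 4*sqrt(12 - 5*1/6) = 25 + 4*sqrt(12 - 5/6) = 25 + 4*sqrt(67/6) = 25 + 4*(sqrt(402)/6) = 25 + 2*sqrt(402)/3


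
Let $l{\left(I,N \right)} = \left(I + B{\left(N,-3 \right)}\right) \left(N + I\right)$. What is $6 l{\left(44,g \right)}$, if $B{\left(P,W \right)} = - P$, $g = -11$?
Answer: $10890$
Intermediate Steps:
$l{\left(I,N \right)} = \left(I + N\right) \left(I - N\right)$ ($l{\left(I,N \right)} = \left(I - N\right) \left(N + I\right) = \left(I - N\right) \left(I + N\right) = \left(I + N\right) \left(I - N\right)$)
$6 l{\left(44,g \right)} = 6 \left(44^{2} - \left(-11\right)^{2}\right) = 6 \left(1936 - 121\right) = 6 \cdot 1815 = 10890$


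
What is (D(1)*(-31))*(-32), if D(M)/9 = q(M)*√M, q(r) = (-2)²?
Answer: 35712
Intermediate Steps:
q(r) = 4
D(M) = 36*√M (D(M) = 9*(4*√M) = 36*√M)
(D(1)*(-31))*(-32) = ((36*√1)*(-31))*(-32) = ((36*1)*(-31))*(-32) = (36*(-31))*(-32) = -1116*(-32) = 35712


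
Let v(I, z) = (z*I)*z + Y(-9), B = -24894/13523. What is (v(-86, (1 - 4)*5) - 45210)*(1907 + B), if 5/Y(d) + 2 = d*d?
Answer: -131399736114745/1068317 ≈ -1.2300e+8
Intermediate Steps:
Y(d) = 5/(-2 + d²) (Y(d) = 5/(-2 + d*d) = 5/(-2 + d²))
B = -24894/13523 (B = -24894*1/13523 = -24894/13523 ≈ -1.8409)
v(I, z) = 5/79 + I*z² (v(I, z) = (z*I)*z + 5/(-2 + (-9)²) = (I*z)*z + 5/(-2 + 81) = I*z² + 5/79 = 5/79 + I*z²)
(v(-86, (1 - 4)*5) - 45210)*(1907 + B) = ((5/79 - 86*25*(1 - 4)²) - 45210)*(1907 - 24894/13523) = ((5/79 - 86*(-3*5)²) - 45210)*(25763467/13523) = ((5/79 - 86*(-15)²) - 45210)*(25763467/13523) = ((5/79 - 86*225) - 45210)*(25763467/13523) = ((5/79 - 19350) - 45210)*(25763467/13523) = (-1528645/79 - 45210)*(25763467/13523) = -5100235/79*25763467/13523 = -131399736114745/1068317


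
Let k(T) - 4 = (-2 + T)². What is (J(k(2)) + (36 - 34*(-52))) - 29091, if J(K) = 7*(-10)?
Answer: -27357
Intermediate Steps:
k(T) = 4 + (-2 + T)²
J(K) = -70
(J(k(2)) + (36 - 34*(-52))) - 29091 = (-70 + (36 - 34*(-52))) - 29091 = (-70 + (36 + 1768)) - 29091 = (-70 + 1804) - 29091 = 1734 - 29091 = -27357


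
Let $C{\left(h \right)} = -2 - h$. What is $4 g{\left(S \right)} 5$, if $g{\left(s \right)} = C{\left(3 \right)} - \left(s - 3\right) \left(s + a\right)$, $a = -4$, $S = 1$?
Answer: $-220$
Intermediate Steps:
$g{\left(s \right)} = -5 - \left(-4 + s\right) \left(-3 + s\right)$ ($g{\left(s \right)} = \left(-2 - 3\right) - \left(s - 3\right) \left(s - 4\right) = \left(-2 - 3\right) - \left(-3 + s\right) \left(-4 + s\right) = -5 - \left(-4 + s\right) \left(-3 + s\right)$)
$4 g{\left(S \right)} 5 = 4 \left(-17 - 1^{2} + 7 \cdot 1\right) 5 = 4 \left(-17 - 1 + 7\right) 5 = 4 \left(-11\right) 5 = \left(-44\right) 5 = -220$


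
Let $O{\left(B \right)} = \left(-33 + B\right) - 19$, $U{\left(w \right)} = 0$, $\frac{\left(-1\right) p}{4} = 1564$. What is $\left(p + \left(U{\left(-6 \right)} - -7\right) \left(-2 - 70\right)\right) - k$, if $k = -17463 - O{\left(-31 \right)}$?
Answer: $10620$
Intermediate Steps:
$p = -6256$ ($p = \left(-4\right) 1564 = -6256$)
$O{\left(B \right)} = -52 + B$
$k = -17380$ ($k = -17463 - \left(-52 - 31\right) = -17463 - -83 = -17463 + 83 = -17380$)
$\left(p + \left(U{\left(-6 \right)} - -7\right) \left(-2 - 70\right)\right) - k = \left(-6256 + \left(0 - -7\right) \left(-2 - 70\right)\right) - -17380 = \left(-6256 + \left(0 + 7\right) \left(-72\right)\right) + 17380 = \left(-6256 + 7 \left(-72\right)\right) + 17380 = \left(-6256 - 504\right) + 17380 = -6760 + 17380 = 10620$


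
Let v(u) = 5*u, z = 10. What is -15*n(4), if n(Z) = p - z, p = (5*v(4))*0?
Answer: 150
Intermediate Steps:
p = 0 (p = (5*(5*4))*0 = (5*20)*0 = 100*0 = 0)
n(Z) = -10 (n(Z) = 0 - 1*10 = 0 - 10 = -10)
-15*n(4) = -15*(-10) = 150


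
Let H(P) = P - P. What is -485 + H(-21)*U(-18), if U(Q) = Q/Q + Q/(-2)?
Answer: -485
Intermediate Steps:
H(P) = 0
U(Q) = 1 - Q/2 (U(Q) = 1 + Q*(-1/2) = 1 - Q/2)
-485 + H(-21)*U(-18) = -485 + 0*(1 - 1/2*(-18)) = -485 + 0*(1 + 9) = -485 + 0*10 = -485 + 0 = -485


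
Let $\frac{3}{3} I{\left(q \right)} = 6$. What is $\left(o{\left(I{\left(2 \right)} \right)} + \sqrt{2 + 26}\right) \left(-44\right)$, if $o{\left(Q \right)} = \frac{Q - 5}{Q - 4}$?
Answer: $-22 - 88 \sqrt{7} \approx -254.83$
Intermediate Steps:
$I{\left(q \right)} = 6$
$o{\left(Q \right)} = \frac{-5 + Q}{-4 + Q}$
$\left(o{\left(I{\left(2 \right)} \right)} + \sqrt{2 + 26}\right) \left(-44\right) = \left(\frac{-5 + 6}{-4 + 6} + \sqrt{2 + 26}\right) \left(-44\right) = \left(\frac{1}{2} \cdot 1 + \sqrt{28}\right) \left(-44\right) = \left(\frac{1}{2} \cdot 1 + 2 \sqrt{7}\right) \left(-44\right) = \left(\frac{1}{2} + 2 \sqrt{7}\right) \left(-44\right) = -22 - 88 \sqrt{7}$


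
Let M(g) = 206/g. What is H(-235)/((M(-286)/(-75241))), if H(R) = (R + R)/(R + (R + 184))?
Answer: 17681635/103 ≈ 1.7167e+5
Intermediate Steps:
H(R) = 2*R/(184 + 2*R) (H(R) = (2*R)/(R + (184 + R)) = (2*R)/(184 + 2*R) = 2*R/(184 + 2*R))
H(-235)/((M(-286)/(-75241))) = (-235/(92 - 235))/(((206/(-286))/(-75241))) = (-235/(-143))/(((206*(-1/286))*(-1/75241))) = (-235*(-1/143))/((-103/143*(-1/75241))) = 235/(143*(103/10759463)) = (235/143)*(10759463/103) = 17681635/103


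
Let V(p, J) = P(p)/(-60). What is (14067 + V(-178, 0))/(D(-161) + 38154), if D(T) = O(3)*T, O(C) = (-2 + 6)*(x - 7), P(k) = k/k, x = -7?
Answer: 844019/2830200 ≈ 0.29822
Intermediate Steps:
P(k) = 1
O(C) = -56 (O(C) = (-2 + 6)*(-7 - 7) = 4*(-14) = -56)
D(T) = -56*T
V(p, J) = -1/60 (V(p, J) = 1/(-60) = 1*(-1/60) = -1/60)
(14067 + V(-178, 0))/(D(-161) + 38154) = (14067 - 1/60)/(-56*(-161) + 38154) = 844019/(60*(9016 + 38154)) = (844019/60)/47170 = (844019/60)*(1/47170) = 844019/2830200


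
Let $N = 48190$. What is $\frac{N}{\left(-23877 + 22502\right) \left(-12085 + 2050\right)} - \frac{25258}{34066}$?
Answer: $- \frac{34687140071}{47004692625} \approx -0.73795$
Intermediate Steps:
$\frac{N}{\left(-23877 + 22502\right) \left(-12085 + 2050\right)} - \frac{25258}{34066} = \frac{48190}{\left(-23877 + 22502\right) \left(-12085 + 2050\right)} - \frac{25258}{34066} = \frac{48190}{\left(-1375\right) \left(-10035\right)} - \frac{12629}{17033} = \frac{48190}{13798125} - \frac{12629}{17033} = 48190 \cdot \frac{1}{13798125} - \frac{12629}{17033} = \frac{9638}{2759625} - \frac{12629}{17033} = - \frac{34687140071}{47004692625}$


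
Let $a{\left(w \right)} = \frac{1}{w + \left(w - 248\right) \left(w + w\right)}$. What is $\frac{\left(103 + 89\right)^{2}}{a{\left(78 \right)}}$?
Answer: $-974757888$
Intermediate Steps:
$a{\left(w \right)} = \frac{1}{w + 2 w \left(-248 + w\right)}$ ($a{\left(w \right)} = \frac{1}{w + \left(-248 + w\right) 2 w} = \frac{1}{w + 2 w \left(-248 + w\right)}$)
$\frac{\left(103 + 89\right)^{2}}{a{\left(78 \right)}} = \frac{\left(103 + 89\right)^{2}}{\frac{1}{78} \frac{1}{-495 + 2 \cdot 78}} = \frac{192^{2}}{\frac{1}{78} \frac{1}{-495 + 156}} = \frac{36864}{\frac{1}{78} \frac{1}{-339}} = \frac{36864}{\frac{1}{78} \left(- \frac{1}{339}\right)} = \frac{36864}{- \frac{1}{26442}} = 36864 \left(-26442\right) = -974757888$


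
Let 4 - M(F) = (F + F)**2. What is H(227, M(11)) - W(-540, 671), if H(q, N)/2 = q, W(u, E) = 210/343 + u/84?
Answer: 22531/49 ≈ 459.82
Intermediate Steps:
M(F) = 4 - 4*F**2 (M(F) = 4 - (F + F)**2 = 4 - (2*F)**2 = 4 - 4*F**2)
W(u, E) = 30/49 + u/84 (W(u, E) = 210*(1/343) + u*(1/84) = 30/49 + u/84)
H(q, N) = 2*q
H(227, M(11)) - W(-540, 671) = 2*227 - (30/49 + (1/84)*(-540)) = 454 - (30/49 - 45/7) = 454 - 1*(-285/49) = 454 + 285/49 = 22531/49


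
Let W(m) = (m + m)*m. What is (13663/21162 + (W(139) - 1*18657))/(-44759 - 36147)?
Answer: -422936233/1712132772 ≈ -0.24702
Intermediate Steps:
W(m) = 2*m² (W(m) = (2*m)*m = 2*m²)
(13663/21162 + (W(139) - 1*18657))/(-44759 - 36147) = (13663/21162 + (2*139² - 1*18657))/(-44759 - 36147) = (13663*(1/21162) + (2*19321 - 18657))/(-80906) = (13663/21162 + (38642 - 18657))*(-1/80906) = (13663/21162 + 19985)*(-1/80906) = (422936233/21162)*(-1/80906) = -422936233/1712132772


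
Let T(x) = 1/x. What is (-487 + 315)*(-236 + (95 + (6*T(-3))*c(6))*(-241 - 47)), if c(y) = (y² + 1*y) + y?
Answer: -8944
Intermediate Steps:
c(y) = y² + 2*y (c(y) = (y² + y) + y = (y + y²) + y = y² + 2*y)
(-487 + 315)*(-236 + (95 + (6*T(-3))*c(6))*(-241 - 47)) = (-487 + 315)*(-236 + (95 + (6/(-3))*(6*(2 + 6)))*(-241 - 47)) = -172*(-236 + (95 + (6*(-⅓))*(6*8))*(-288)) = -172*(-236 + (95 - 2*48)*(-288)) = -172*(-236 + (95 - 96)*(-288)) = -172*(-236 - 1*(-288)) = -172*(-236 + 288) = -172*52 = -8944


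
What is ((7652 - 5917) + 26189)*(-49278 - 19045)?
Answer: -1907851452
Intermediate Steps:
((7652 - 5917) + 26189)*(-49278 - 19045) = (1735 + 26189)*(-68323) = 27924*(-68323) = -1907851452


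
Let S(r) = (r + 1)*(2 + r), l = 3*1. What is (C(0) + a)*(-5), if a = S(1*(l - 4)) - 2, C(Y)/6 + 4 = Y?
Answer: 130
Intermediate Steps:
C(Y) = -24 + 6*Y
l = 3
S(r) = (1 + r)*(2 + r)
a = -2 (a = (2 + (1*(3 - 4))² + 3*(1*(3 - 4))) - 2 = (2 + (1*(-1))² + 3*(1*(-1))) - 2 = (2 + (-1)² + 3*(-1)) - 2 = (2 + 1 - 3) - 2 = 0 - 2 = -2)
(C(0) + a)*(-5) = ((-24 + 6*0) - 2)*(-5) = ((-24 + 0) - 2)*(-5) = (-24 - 2)*(-5) = -26*(-5) = 130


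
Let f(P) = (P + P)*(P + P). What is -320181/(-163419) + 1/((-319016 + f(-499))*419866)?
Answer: 645458199736287/329439078341672 ≈ 1.9593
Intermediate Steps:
f(P) = 4*P² (f(P) = (2*P)*(2*P) = 4*P²)
-320181/(-163419) + 1/((-319016 + f(-499))*419866) = -320181/(-163419) + 1/(-319016 + 4*(-499)²*419866) = -320181*(-1/163419) + (1/419866)/(-319016 + 4*249001) = 106727/54473 + (1/419866)/(-319016 + 996004) = 106727/54473 + (1/419866)/676988 = 106727/54473 + (1/676988)*(1/419866) = 106727/54473 + 1/284244243608 = 645458199736287/329439078341672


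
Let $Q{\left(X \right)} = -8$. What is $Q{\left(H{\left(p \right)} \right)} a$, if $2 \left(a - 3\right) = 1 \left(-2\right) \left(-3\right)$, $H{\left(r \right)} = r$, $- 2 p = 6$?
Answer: $-48$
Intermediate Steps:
$p = -3$ ($p = \left(- \frac{1}{2}\right) 6 = -3$)
$a = 6$ ($a = 3 + \frac{1 \left(-2\right) \left(-3\right)}{2} = 3 + \frac{\left(-2\right) \left(-3\right)}{2} = 3 + \frac{1}{2} \cdot 6 = 3 + 3 = 6$)
$Q{\left(H{\left(p \right)} \right)} a = \left(-8\right) 6 = -48$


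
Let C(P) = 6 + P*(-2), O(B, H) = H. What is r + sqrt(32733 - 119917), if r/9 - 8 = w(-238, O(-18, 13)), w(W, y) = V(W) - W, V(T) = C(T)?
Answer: 6552 + 4*I*sqrt(5449) ≈ 6552.0 + 295.27*I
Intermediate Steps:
C(P) = 6 - 2*P
V(T) = 6 - 2*T
w(W, y) = 6 - 3*W (w(W, y) = (6 - 2*W) - W = 6 - 3*W)
r = 6552 (r = 72 + 9*(6 - 3*(-238)) = 72 + 9*(6 + 714) = 72 + 9*720 = 72 + 6480 = 6552)
r + sqrt(32733 - 119917) = 6552 + sqrt(32733 - 119917) = 6552 + sqrt(-87184) = 6552 + 4*I*sqrt(5449)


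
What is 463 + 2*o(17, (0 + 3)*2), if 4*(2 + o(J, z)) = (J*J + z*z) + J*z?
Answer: 1345/2 ≈ 672.50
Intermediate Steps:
o(J, z) = -2 + J**2/4 + z**2/4 + J*z/4 (o(J, z) = -2 + ((J*J + z*z) + J*z)/4 = -2 + ((J**2 + z**2) + J*z)/4 = -2 + (J**2 + z**2 + J*z)/4 = -2 + (J**2/4 + z**2/4 + J*z/4) = -2 + J**2/4 + z**2/4 + J*z/4)
463 + 2*o(17, (0 + 3)*2) = 463 + 2*(-2 + (1/4)*17**2 + ((0 + 3)*2)**2/4 + (1/4)*17*((0 + 3)*2)) = 463 + 2*(-2 + (1/4)*289 + (3*2)**2/4 + (1/4)*17*(3*2)) = 463 + 2*(-2 + 289/4 + (1/4)*6**2 + (1/4)*17*6) = 463 + 2*(-2 + 289/4 + (1/4)*36 + 51/2) = 463 + 2*(-2 + 289/4 + 9 + 51/2) = 463 + 2*(419/4) = 463 + 419/2 = 1345/2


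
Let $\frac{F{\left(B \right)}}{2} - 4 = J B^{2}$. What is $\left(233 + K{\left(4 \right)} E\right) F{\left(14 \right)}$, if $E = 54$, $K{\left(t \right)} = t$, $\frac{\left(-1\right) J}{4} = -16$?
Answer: $11268104$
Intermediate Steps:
$J = 64$ ($J = \left(-4\right) \left(-16\right) = 64$)
$F{\left(B \right)} = 8 + 128 B^{2}$ ($F{\left(B \right)} = 8 + 2 \cdot 64 B^{2} = 8 + 128 B^{2}$)
$\left(233 + K{\left(4 \right)} E\right) F{\left(14 \right)} = \left(233 + 4 \cdot 54\right) \left(8 + 128 \cdot 14^{2}\right) = \left(233 + 216\right) \left(8 + 128 \cdot 196\right) = 449 \left(8 + 25088\right) = 449 \cdot 25096 = 11268104$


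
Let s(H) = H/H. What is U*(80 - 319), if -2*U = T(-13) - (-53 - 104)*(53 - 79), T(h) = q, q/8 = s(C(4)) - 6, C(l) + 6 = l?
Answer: -492579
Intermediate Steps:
C(l) = -6 + l
s(H) = 1
q = -40 (q = 8*(1 - 6) = 8*(-5) = -40)
T(h) = -40
U = 2061 (U = -(-40 - (-53 - 104)*(53 - 79))/2 = -(-40 - (-157)*(-26))/2 = -(-40 - 1*4082)/2 = -(-40 - 4082)/2 = -½*(-4122) = 2061)
U*(80 - 319) = 2061*(80 - 319) = 2061*(-239) = -492579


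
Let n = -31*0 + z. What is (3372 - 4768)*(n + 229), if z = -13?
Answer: -301536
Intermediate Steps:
n = -13 (n = -31*0 - 13 = 0 - 13 = -13)
(3372 - 4768)*(n + 229) = (3372 - 4768)*(-13 + 229) = -1396*216 = -301536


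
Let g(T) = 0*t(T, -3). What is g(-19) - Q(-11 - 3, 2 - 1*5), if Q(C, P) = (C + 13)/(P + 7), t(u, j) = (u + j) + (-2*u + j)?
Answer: 1/4 ≈ 0.25000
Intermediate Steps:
t(u, j) = -u + 2*j (t(u, j) = (j + u) + (j - 2*u) = -u + 2*j)
Q(C, P) = (13 + C)/(7 + P)
g(T) = 0 (g(T) = 0*(-T + 2*(-3)) = 0*(-T - 6) = 0*(-6 - T) = 0)
g(-19) - Q(-11 - 3, 2 - 1*5) = 0 - (13 + (-11 - 3))/(7 + (2 - 1*5)) = 0 - (13 - 14)/(7 + (2 - 5)) = 0 - (-1)/(7 - 3) = 0 - (-1)/4 = 0 - 1*(-1/4) = 0 + 1/4 = 1/4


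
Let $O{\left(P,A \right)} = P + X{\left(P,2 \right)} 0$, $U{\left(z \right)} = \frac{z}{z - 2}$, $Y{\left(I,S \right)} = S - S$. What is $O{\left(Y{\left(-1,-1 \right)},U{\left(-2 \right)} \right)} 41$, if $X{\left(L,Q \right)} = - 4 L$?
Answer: $0$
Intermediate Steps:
$Y{\left(I,S \right)} = 0$
$U{\left(z \right)} = \frac{z}{-2 + z}$
$O{\left(P,A \right)} = P$ ($O{\left(P,A \right)} = P + - 4 P 0 = P + 0 = P$)
$O{\left(Y{\left(-1,-1 \right)},U{\left(-2 \right)} \right)} 41 = 0 \cdot 41 = 0$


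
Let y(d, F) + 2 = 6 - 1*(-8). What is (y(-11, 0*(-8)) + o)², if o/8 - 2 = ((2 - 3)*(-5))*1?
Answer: 4624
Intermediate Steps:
o = 56 (o = 16 + 8*(((2 - 3)*(-5))*1) = 16 + 8*(-1*(-5)*1) = 16 + 8*(5*1) = 16 + 8*5 = 16 + 40 = 56)
y(d, F) = 12 (y(d, F) = -2 + (6 - 1*(-8)) = -2 + (6 + 8) = -2 + 14 = 12)
(y(-11, 0*(-8)) + o)² = (12 + 56)² = 68² = 4624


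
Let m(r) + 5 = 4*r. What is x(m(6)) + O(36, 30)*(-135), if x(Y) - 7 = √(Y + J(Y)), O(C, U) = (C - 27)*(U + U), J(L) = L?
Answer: -72893 + √38 ≈ -72887.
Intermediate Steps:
O(C, U) = 2*U*(-27 + C) (O(C, U) = (-27 + C)*(2*U) = 2*U*(-27 + C))
m(r) = -5 + 4*r
x(Y) = 7 + √2*√Y (x(Y) = 7 + √(Y + Y) = 7 + √(2*Y) = 7 + √2*√Y)
x(m(6)) + O(36, 30)*(-135) = (7 + √2*√(-5 + 4*6)) + (2*30*(-27 + 36))*(-135) = (7 + √2*√(-5 + 24)) + (2*30*9)*(-135) = (7 + √2*√19) + 540*(-135) = (7 + √38) - 72900 = -72893 + √38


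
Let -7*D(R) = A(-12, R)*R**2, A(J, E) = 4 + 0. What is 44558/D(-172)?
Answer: -155953/59168 ≈ -2.6358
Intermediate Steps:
A(J, E) = 4
D(R) = -4*R**2/7
44558/D(-172) = 44558/((-4/7*(-172)**2)) = 44558/((-4/7*29584)) = 44558/(-118336/7) = 44558*(-7/118336) = -155953/59168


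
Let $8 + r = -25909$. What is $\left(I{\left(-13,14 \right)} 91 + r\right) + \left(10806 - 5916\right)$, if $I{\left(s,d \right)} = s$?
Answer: $-22210$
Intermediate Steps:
$r = -25917$ ($r = -8 - 25909 = -25917$)
$\left(I{\left(-13,14 \right)} 91 + r\right) + \left(10806 - 5916\right) = \left(\left(-13\right) 91 - 25917\right) + \left(10806 - 5916\right) = \left(-1183 - 25917\right) + 4890 = -27100 + 4890 = -22210$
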